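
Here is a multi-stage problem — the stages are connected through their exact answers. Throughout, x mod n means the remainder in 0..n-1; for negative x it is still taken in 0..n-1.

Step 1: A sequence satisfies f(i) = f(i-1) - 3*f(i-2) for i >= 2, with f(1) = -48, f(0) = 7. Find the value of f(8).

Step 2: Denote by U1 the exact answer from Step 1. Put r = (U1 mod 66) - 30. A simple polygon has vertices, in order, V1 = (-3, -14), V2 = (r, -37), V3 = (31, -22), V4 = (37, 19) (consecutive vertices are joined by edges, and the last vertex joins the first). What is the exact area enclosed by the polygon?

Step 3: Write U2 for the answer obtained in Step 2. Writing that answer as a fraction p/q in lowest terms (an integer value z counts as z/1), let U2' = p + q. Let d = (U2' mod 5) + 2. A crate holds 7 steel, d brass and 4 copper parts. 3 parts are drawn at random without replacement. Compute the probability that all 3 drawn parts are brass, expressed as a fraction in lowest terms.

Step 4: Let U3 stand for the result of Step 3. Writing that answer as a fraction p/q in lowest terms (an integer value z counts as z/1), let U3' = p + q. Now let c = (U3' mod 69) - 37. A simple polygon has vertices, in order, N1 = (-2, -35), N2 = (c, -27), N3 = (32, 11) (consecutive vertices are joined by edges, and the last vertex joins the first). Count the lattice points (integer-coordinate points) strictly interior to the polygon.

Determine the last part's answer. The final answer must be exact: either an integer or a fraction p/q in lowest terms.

Step 1: f(2) = 1*(-48) - 3*(7) = -69; iterating: f(2)=-69, f(3)=75, f(4)=282, f(5)=57, f(6)=-789, f(7)=-960, f(8)=1407; answer 1407
Step 2: U1 = 1407; r = -9; cross terms: (-3*-37 - -9*-14)=-15, (-9*-22 - 31*-37)=1345, (31*19 - 37*-22)=1403, (37*-14 - -3*19)=-461; twice the area = |2272| = 2272; area = 1136; answer 1136
Step 3: U2 = 1136; threaded value p + q = 1137; d = 4; total draws C(15,3) = 455; favorable C(4,3) = 4; P = 4/455; answer 4/455
Step 4: U3 = 4/455; threaded value p + q = 459; c = 8; cross terms: (-2*-27 - 8*-35)=334, (8*11 - 32*-27)=952, (32*-35 - -2*11)=-1098; twice the area = |188| = 188; area = 94; boundary points = 2 + 2 + 2 = 6; strictly interior points = area - boundary/2 + 1 = 92; answer 92

92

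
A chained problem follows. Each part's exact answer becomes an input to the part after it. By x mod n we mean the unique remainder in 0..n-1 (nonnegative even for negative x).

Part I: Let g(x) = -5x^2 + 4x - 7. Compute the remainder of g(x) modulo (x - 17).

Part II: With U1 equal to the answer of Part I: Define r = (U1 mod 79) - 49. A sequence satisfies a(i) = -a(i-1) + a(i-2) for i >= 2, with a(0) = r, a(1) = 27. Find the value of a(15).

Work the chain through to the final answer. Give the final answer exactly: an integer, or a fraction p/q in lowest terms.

Part I: remainder = value at the root: -5*(17)^2 + 4*(17)^1 - 7 = (-1445) + (68) + (-7) = -1384; answer -1384
Part II: U1 = -1384; r = -11; a(2) = -1*(27) + 1*(-11) = -38; iterating: a(2)=-38, a(3)=65, a(4)=-103, a(5)=168, a(6)=-271, a(7)=439, a(8)=-710, a(9)=1149, a(10)=-1859, a(11)=3008, a(12)=-4867, a(13)=7875, a(14)=-12742, a(15)=20617; answer 20617

20617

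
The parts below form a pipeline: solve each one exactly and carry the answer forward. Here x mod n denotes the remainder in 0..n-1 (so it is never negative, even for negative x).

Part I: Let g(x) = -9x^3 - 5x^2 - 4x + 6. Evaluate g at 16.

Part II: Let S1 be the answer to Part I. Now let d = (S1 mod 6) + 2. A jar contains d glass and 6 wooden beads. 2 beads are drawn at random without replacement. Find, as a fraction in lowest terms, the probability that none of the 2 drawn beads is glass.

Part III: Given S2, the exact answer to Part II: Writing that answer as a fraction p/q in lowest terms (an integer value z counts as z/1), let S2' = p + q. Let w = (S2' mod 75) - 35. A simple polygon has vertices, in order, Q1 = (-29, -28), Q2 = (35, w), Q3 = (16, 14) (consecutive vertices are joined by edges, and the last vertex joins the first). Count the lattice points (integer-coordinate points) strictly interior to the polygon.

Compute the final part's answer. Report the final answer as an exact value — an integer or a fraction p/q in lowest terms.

531

Part I: -9*(16)^3 - 5*(16)^2 - 4*(16)^1 + 6 = (-36864) + (-1280) + (-64) + (6) = -38202; answer -38202
Part II: S1 = -38202; d = 2; total draws C(8,2) = 28; favorable C(6,2) = 15; P = 15/28; answer 15/28
Part III: S2 = 15/28; threaded value p + q = 43; w = 8; cross terms: (-29*8 - 35*-28)=748, (35*14 - 16*8)=362, (16*-28 - -29*14)=-42; twice the area = |1068| = 1068; area = 534; boundary points = 4 + 1 + 3 = 8; strictly interior points = area - boundary/2 + 1 = 531; answer 531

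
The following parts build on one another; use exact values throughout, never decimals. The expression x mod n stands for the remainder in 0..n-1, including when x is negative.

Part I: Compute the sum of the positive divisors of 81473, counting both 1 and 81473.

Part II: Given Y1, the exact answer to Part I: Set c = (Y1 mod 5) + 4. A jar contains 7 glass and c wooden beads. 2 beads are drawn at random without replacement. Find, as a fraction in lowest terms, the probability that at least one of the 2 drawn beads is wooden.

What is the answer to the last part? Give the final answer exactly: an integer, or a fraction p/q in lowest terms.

Part I: 81473 = 7 * 103 * 113; sigma = (1 + 7) * (1 + 103) * (1 + 113) = 8 * 104 * 114 = 94848; answer 94848
Part II: Y1 = 94848; c = 7; total draws C(14,2) = 91; complement C(7,2) = 21; favorable 91 - 21 = 70; P = 10/13; answer 10/13

10/13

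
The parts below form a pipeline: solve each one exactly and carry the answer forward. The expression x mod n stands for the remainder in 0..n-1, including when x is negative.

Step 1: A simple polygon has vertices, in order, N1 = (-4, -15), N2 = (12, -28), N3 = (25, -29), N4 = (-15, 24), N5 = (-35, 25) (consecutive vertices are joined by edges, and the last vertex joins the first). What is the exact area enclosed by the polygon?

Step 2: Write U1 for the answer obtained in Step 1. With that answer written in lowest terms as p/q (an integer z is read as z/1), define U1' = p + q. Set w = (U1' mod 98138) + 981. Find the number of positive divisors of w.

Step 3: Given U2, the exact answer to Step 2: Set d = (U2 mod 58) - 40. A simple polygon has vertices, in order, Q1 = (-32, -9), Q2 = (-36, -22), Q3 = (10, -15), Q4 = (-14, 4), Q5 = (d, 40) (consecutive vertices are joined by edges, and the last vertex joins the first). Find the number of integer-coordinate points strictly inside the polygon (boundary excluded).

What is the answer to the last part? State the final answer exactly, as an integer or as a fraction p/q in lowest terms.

1019

Step 1: cross terms: (-4*-28 - 12*-15)=292, (12*-29 - 25*-28)=352, (25*24 - -15*-29)=165, (-15*25 - -35*24)=465, (-35*-15 - -4*25)=625; twice the area = |1899| = 1899; area = 1899/2; answer 1899/2
Step 2: U1 = 1899/2; threaded value p + q = 1901; w = 2882; 2882 = 2 * 11 * 131; number of divisors = (1+1) * (1+1) * (1+1) = 8; answer 8
Step 3: U2 = 8; d = -32; cross terms: (-32*-22 - -36*-9)=380, (-36*-15 - 10*-22)=760, (10*4 - -14*-15)=-170, (-14*40 - -32*4)=-432, (-32*-9 - -32*40)=1568; twice the area = |2106| = 2106; area = 1053; boundary points = 1 + 1 + 1 + 18 + 49 = 70; strictly interior points = area - boundary/2 + 1 = 1019; answer 1019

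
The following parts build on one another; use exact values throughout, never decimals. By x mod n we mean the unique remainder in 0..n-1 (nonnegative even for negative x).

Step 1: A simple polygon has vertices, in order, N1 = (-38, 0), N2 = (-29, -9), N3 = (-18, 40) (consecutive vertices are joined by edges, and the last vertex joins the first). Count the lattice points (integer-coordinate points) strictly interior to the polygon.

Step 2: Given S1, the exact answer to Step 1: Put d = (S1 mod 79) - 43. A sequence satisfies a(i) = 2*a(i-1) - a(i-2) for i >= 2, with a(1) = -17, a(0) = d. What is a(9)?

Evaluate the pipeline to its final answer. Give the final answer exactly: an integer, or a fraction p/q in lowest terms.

Step 1: cross terms: (-38*-9 - -29*0)=342, (-29*40 - -18*-9)=-1322, (-18*0 - -38*40)=1520; twice the area = |540| = 540; area = 270; boundary points = 9 + 1 + 20 = 30; strictly interior points = area - boundary/2 + 1 = 256; answer 256
Step 2: S1 = 256; d = -24; a(2) = 2*(-17) - 1*(-24) = -10; iterating: a(2)=-10, a(3)=-3, a(4)=4, a(5)=11, a(6)=18, a(7)=25, a(8)=32, a(9)=39; answer 39

39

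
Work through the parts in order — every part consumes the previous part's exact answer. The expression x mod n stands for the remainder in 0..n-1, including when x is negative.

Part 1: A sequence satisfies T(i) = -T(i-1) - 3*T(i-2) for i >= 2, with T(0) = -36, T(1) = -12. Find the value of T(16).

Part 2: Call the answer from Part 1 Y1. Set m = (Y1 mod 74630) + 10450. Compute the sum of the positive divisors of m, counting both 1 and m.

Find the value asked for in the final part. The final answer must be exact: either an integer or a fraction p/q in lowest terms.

Part 1: T(2) = -1*(-12) - 3*(-36) = 120; iterating: T(2)=120, T(3)=-84, T(4)=-276, T(5)=528, T(6)=300, T(7)=-1884, T(8)=984, T(9)=4668, T(10)=-7620, T(11)=-6384, T(12)=29244, T(13)=-10092, T(14)=-77640, T(15)=107916, T(16)=125004; answer 125004
Part 2: Y1 = 125004; m = 60824; 60824 = 2^3 * 7603; sigma = (1 + 2 + 4 + 8) * (1 + 7603) = 15 * 7604 = 114060; answer 114060

114060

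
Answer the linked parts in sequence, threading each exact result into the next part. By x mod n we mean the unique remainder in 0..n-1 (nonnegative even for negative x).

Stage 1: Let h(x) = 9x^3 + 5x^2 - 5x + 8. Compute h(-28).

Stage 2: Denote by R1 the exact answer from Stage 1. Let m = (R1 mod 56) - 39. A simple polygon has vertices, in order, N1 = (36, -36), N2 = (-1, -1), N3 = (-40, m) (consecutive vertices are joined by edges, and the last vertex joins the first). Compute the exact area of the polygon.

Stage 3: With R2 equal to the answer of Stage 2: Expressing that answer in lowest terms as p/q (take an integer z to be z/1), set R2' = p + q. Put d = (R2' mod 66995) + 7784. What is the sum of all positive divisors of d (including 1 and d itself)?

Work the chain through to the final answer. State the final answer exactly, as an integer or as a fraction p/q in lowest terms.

16926

Stage 1: 9*(-28)^3 + 5*(-28)^2 - 5*(-28)^1 + 8 = (-197568) + (3920) + (140) + (8) = -193500; answer -193500
Stage 2: R1 = -193500; m = -3; cross terms: (36*-1 - -1*-36)=-72, (-1*-3 - -40*-1)=-37, (-40*-36 - 36*-3)=1548; twice the area = |1439| = 1439; area = 1439/2; answer 1439/2
Stage 3: R2 = 1439/2; threaded value p + q = 1441; d = 9225; 9225 = 3^2 * 5^2 * 41; sigma = (1 + 3 + 9) * (1 + 5 + 25) * (1 + 41) = 13 * 31 * 42 = 16926; answer 16926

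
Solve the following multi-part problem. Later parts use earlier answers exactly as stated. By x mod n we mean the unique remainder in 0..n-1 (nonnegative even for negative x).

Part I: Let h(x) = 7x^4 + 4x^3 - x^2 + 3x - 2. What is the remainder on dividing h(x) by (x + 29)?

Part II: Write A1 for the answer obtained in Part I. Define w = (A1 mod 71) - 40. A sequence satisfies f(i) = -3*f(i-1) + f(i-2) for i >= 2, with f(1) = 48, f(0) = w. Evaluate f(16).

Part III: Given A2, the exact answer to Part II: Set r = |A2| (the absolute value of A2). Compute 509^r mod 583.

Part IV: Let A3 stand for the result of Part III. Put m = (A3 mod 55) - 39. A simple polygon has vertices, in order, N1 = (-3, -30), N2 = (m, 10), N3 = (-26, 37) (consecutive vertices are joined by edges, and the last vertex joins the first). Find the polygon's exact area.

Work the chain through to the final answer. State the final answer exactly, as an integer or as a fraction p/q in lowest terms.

Part I: remainder = value at the root: 7*(-29)^4 + 4*(-29)^3 - 1*(-29)^2 + 3*(-29)^1 - 2 = (4950967) + (-97556) + (-841) + (-87) + (-2) = 4852481; answer 4852481
Part II: A1 = 4852481; w = 17; f(2) = -3*(48) + 1*(17) = -127; iterating: f(2)=-127, f(3)=429, f(4)=-1414, f(5)=4671, f(6)=-15427, f(7)=50952, f(8)=-168283, f(9)=555801, f(10)=-1835686, f(11)=6062859, f(12)=-20024263, f(13)=66135648, f(14)=-218431207, f(15)=721429269, f(16)=-2382719014; answer -2382719014
Part III: A2 = -2382719014; r = 2382719014; squarings mod 583: 509^1=509, 509^2=229, 509^4=554, 509^8=258, 509^16=102, 509^32=493, 509^64=521, 509^128=346, 509^256=201, 509^512=174, 509^1024=543, 509^2048=434, 509^4096=47, 509^8192=460, 509^16384=554, 509^32768=258, 509^65536=102, 509^131072=493, 509^262144=521, 509^524288=346, 509^1048576=201, 509^2097152=174, 509^4194304=543, 509^8388608=434, 509^16777216=47, 509^33554432=460, 509^67108864=554, 509^134217728=258, 509^268435456=102, 509^536870912=493, 509^1073741824=521, 509^2147483648=346; 509^2382719014 = 509^2 * 509^4 * 509^32 * 509^2048 * 509^8192 * 509^16384 * 509^65536 * 509^262144 * 509^33554432 * 509^67108864 * 509^134217728 * 509^2147483648 = 158 (mod 583); answer 158
Part IV: A3 = 158; m = 9; cross terms: (-3*10 - 9*-30)=240, (9*37 - -26*10)=593, (-26*-30 - -3*37)=891; twice the area = |1724| = 1724; area = 862; answer 862

862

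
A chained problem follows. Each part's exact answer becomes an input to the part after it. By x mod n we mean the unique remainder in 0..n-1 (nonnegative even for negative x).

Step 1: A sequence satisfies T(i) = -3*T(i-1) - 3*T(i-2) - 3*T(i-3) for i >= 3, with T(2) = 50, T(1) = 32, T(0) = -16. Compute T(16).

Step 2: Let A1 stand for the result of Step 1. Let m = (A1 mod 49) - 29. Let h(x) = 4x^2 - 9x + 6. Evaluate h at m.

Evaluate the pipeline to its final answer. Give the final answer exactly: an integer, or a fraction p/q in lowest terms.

Step 1: T(3) = -3*(50) - 3*(32) - 3*(-16) = -198; iterating: T(3)=-198, T(4)=348, T(5)=-600, T(6)=1350, T(7)=-3294, T(8)=7632, T(9)=-17064, T(10)=38178, T(11)=-86238, T(12)=195372, T(13)=-441936, T(14)=998406, T(15)=-2255526, T(16)=5097168; answer 5097168
Step 2: A1 = 5097168; m = 12; 4*(12)^2 - 9*(12)^1 + 6 = (576) + (-108) + (6) = 474; answer 474

474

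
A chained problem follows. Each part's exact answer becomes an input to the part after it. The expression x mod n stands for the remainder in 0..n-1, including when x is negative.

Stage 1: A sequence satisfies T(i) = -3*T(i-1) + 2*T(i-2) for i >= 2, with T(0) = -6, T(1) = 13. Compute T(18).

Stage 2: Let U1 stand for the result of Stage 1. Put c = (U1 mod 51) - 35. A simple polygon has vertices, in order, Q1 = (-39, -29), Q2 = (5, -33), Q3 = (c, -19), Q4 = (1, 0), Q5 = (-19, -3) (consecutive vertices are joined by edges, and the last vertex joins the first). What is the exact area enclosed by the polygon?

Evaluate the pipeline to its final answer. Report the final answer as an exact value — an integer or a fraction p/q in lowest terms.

415

Stage 1: T(2) = -3*(13) + 2*(-6) = -51; iterating: T(2)=-51, T(3)=179, T(4)=-639, T(5)=2275, T(6)=-8103, T(7)=28859, T(8)=-102783, T(9)=366067, T(10)=-1303767, T(11)=4643435, T(12)=-16537839, T(13)=58900387, T(14)=-209776839, T(15)=747131291, T(16)=-2660947551, T(17)=9477105235, T(18)=-33753210807; answer -33753210807
Stage 2: U1 = -33753210807; c = -29; cross terms: (-39*-33 - 5*-29)=1432, (5*-19 - -29*-33)=-1052, (-29*0 - 1*-19)=19, (1*-3 - -19*0)=-3, (-19*-29 - -39*-3)=434; twice the area = |830| = 830; area = 415; answer 415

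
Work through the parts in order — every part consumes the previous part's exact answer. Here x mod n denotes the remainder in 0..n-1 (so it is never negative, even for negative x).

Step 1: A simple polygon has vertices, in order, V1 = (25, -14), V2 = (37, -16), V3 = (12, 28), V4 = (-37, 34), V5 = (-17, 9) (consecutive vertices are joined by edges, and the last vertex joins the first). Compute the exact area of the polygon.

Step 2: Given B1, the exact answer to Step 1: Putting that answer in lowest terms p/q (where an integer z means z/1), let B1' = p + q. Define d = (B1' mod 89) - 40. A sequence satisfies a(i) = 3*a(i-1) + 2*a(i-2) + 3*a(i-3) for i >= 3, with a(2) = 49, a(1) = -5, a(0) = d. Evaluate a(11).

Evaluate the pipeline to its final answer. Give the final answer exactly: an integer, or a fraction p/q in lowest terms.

Step 1: cross terms: (25*-16 - 37*-14)=118, (37*28 - 12*-16)=1228, (12*34 - -37*28)=1444, (-37*9 - -17*34)=245, (-17*-14 - 25*9)=13; twice the area = |3048| = 3048; area = 1524; answer 1524
Step 2: B1 = 1524; threaded value p + q = 1525; d = -28; a(3) = 3*(49) + 2*(-5) + 3*(-28) = 53; iterating: a(3)=53, a(4)=242, a(5)=979, a(6)=3580, a(7)=13424, a(8)=50369, a(9)=188695, a(10)=707095, a(11)=2649782; answer 2649782

2649782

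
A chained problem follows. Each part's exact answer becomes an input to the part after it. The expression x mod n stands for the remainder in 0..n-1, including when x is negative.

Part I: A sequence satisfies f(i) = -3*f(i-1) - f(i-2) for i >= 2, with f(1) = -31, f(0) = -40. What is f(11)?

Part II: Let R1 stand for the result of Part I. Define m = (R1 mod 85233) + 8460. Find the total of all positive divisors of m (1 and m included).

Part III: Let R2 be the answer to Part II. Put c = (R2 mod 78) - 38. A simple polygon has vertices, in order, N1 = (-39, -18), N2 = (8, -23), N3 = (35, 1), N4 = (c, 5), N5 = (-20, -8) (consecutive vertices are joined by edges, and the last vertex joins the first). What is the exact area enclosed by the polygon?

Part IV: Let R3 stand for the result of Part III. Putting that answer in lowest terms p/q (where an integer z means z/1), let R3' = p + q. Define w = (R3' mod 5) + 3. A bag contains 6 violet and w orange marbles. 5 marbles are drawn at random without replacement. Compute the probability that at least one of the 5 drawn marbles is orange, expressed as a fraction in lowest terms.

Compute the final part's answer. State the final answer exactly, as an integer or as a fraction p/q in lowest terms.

20/21

Part I: f(2) = -3*(-31) - 1*(-40) = 133; iterating: f(2)=133, f(3)=-368, f(4)=971, f(5)=-2545, f(6)=6664, f(7)=-17447, f(8)=45677, f(9)=-119584, f(10)=313075, f(11)=-819641; answer -819641
Part II: R1 = -819641; m = 41149; 41149 is prime, so its only divisors are 1 and 41149; sigma = 1 + 41149 = 41150; answer 41150
Part III: R2 = 41150; c = 6; cross terms: (-39*-23 - 8*-18)=1041, (8*1 - 35*-23)=813, (35*5 - 6*1)=169, (6*-8 - -20*5)=52, (-20*-18 - -39*-8)=48; twice the area = |2123| = 2123; area = 2123/2; answer 2123/2
Part IV: R3 = 2123/2; threaded value p + q = 2125; w = 3; total draws C(9,5) = 126; complement C(6,5) = 6; favorable 126 - 6 = 120; P = 20/21; answer 20/21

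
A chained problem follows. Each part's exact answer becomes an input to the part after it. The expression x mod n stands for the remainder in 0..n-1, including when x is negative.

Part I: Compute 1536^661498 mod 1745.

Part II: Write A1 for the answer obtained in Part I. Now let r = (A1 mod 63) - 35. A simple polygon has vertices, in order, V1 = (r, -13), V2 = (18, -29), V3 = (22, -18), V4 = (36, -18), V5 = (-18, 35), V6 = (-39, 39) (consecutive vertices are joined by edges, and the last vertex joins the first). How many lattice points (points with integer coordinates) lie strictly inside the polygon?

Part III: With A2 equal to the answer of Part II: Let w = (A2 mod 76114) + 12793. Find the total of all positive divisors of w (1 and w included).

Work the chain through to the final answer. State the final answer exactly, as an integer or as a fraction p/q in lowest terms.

21714

Part I: squarings mod 1745: 1536^1=1536, 1536^2=56, 1536^4=1391, 1536^8=1421, 1536^16=276, 1536^32=1141, 1536^64=111, 1536^128=106, 1536^256=766, 1536^512=436, 1536^1024=1636, 1536^2048=1411, 1536^4096=1621, 1536^8192=1416, 1536^16384=51, 1536^32768=856, 1536^65536=1581, 1536^131072=721, 1536^262144=1576, 1536^524288=641; 1536^661498 = 1536^2 * 1536^8 * 1536^16 * 1536^32 * 1536^64 * 1536^128 * 1536^256 * 1536^512 * 1536^1024 * 1536^4096 * 1536^131072 * 1536^524288 = 91 (mod 1745); answer 91
Part II: A1 = 91; r = -7; cross terms: (-7*-29 - 18*-13)=437, (18*-18 - 22*-29)=314, (22*-18 - 36*-18)=252, (36*35 - -18*-18)=936, (-18*39 - -39*35)=663, (-39*-13 - -7*39)=780; twice the area = |3382| = 3382; area = 1691; boundary points = 1 + 1 + 14 + 1 + 1 + 4 = 22; strictly interior points = area - boundary/2 + 1 = 1681; answer 1681
Part III: A2 = 1681; w = 14474; 14474 = 2 * 7237; sigma = (1 + 2) * (1 + 7237) = 3 * 7238 = 21714; answer 21714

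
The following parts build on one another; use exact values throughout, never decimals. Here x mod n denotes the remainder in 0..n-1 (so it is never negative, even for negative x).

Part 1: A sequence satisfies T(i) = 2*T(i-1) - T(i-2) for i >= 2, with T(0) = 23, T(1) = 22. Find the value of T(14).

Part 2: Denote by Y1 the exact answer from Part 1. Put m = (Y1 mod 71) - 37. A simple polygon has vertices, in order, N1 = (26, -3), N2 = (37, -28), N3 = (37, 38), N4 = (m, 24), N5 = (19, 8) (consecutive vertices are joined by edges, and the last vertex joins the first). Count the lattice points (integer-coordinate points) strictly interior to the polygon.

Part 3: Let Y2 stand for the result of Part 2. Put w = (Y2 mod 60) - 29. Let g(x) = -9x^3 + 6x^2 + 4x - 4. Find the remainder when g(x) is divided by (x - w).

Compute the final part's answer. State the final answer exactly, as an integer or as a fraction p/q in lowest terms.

Part 1: T(2) = 2*(22) - 1*(23) = 21; iterating: T(2)=21, T(3)=20, T(4)=19, T(5)=18, T(6)=17, T(7)=16, T(8)=15, T(9)=14, T(10)=13, T(11)=12, T(12)=11, T(13)=10, T(14)=9; answer 9
Part 2: Y1 = 9; m = -28; cross terms: (26*-28 - 37*-3)=-617, (37*38 - 37*-28)=2442, (37*24 - -28*38)=1952, (-28*8 - 19*24)=-680, (19*-3 - 26*8)=-265; twice the area = |2832| = 2832; area = 1416; boundary points = 1 + 66 + 1 + 1 + 1 = 70; strictly interior points = area - boundary/2 + 1 = 1382; answer 1382
Part 3: Y2 = 1382; w = -27; remainder = value at the root: -9*(-27)^3 + 6*(-27)^2 + 4*(-27)^1 - 4 = (177147) + (4374) + (-108) + (-4) = 181409; answer 181409

181409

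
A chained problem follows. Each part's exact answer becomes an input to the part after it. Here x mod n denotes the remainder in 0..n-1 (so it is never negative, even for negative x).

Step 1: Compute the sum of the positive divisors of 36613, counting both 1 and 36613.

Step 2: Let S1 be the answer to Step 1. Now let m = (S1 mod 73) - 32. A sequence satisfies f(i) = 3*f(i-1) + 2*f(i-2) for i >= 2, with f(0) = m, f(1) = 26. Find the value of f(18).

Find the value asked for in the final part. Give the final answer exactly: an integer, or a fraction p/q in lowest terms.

44348203574

Step 1: 36613 = 19 * 41 * 47; sigma = (1 + 19) * (1 + 41) * (1 + 47) = 20 * 42 * 48 = 40320; answer 40320
Step 2: S1 = 40320; m = -8; f(2) = 3*(26) + 2*(-8) = 62; iterating: f(2)=62, f(3)=238, f(4)=838, f(5)=2990, f(6)=10646, f(7)=37918, f(8)=135046, f(9)=480974, f(10)=1713014, f(11)=6100990, f(12)=21728998, f(13)=77388974, f(14)=275624918, f(15)=981652702, f(16)=3496207942, f(17)=12451929230, f(18)=44348203574; answer 44348203574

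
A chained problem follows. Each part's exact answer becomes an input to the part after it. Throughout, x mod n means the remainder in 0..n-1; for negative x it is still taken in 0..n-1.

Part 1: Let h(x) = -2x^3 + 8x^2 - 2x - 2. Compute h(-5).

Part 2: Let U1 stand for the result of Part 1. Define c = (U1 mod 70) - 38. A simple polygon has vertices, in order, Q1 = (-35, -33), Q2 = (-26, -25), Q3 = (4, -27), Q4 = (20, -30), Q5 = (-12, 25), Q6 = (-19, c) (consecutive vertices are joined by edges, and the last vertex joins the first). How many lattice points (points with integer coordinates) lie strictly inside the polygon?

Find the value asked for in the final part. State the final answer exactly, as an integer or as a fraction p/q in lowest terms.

Part 1: -2*(-5)^3 + 8*(-5)^2 - 2*(-5)^1 - 2 = (250) + (200) + (10) + (-2) = 458; answer 458
Part 2: U1 = 458; c = 0; cross terms: (-35*-25 - -26*-33)=17, (-26*-27 - 4*-25)=802, (4*-30 - 20*-27)=420, (20*25 - -12*-30)=140, (-12*0 - -19*25)=475, (-19*-33 - -35*0)=627; twice the area = |2481| = 2481; area = 2481/2; boundary points = 1 + 2 + 1 + 1 + 1 + 1 = 7; strictly interior points = area - boundary/2 + 1 = 1238; answer 1238

1238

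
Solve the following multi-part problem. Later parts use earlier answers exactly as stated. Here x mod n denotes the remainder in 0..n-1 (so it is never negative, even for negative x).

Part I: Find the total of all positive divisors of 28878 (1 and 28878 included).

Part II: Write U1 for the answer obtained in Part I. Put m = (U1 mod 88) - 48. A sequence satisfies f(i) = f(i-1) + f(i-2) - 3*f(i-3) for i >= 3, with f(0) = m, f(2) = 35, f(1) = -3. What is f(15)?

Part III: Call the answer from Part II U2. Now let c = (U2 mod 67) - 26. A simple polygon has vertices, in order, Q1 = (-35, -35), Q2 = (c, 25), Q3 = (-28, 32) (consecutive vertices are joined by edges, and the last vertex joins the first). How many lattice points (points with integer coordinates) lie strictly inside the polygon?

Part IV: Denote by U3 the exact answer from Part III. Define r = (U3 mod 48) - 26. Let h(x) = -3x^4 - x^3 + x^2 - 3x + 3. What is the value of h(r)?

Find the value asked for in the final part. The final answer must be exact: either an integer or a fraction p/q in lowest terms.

Part I: 28878 = 2 * 3 * 4813; sigma = (1 + 2) * (1 + 3) * (1 + 4813) = 3 * 4 * 4814 = 57768; answer 57768
Part II: U1 = 57768; m = -8; f(3) = 1*(35) + 1*(-3) - 3*(-8) = 56; iterating: f(3)=56, f(4)=100, f(5)=51, f(6)=-17, f(7)=-266, f(8)=-436, f(9)=-651, f(10)=-289, f(11)=368, f(12)=2032, f(13)=3267, f(14)=4195, f(15)=1366; answer 1366
Part III: U2 = 1366; c = 0; cross terms: (-35*25 - 0*-35)=-875, (0*32 - -28*25)=700, (-28*-35 - -35*32)=2100; twice the area = |1925| = 1925; area = 1925/2; boundary points = 5 + 7 + 1 = 13; strictly interior points = area - boundary/2 + 1 = 957; answer 957
Part IV: U3 = 957; r = 19; -3*(19)^4 - 1*(19)^3 + 1*(19)^2 - 3*(19)^1 + 3 = (-390963) + (-6859) + (361) + (-57) + (3) = -397515; answer -397515

-397515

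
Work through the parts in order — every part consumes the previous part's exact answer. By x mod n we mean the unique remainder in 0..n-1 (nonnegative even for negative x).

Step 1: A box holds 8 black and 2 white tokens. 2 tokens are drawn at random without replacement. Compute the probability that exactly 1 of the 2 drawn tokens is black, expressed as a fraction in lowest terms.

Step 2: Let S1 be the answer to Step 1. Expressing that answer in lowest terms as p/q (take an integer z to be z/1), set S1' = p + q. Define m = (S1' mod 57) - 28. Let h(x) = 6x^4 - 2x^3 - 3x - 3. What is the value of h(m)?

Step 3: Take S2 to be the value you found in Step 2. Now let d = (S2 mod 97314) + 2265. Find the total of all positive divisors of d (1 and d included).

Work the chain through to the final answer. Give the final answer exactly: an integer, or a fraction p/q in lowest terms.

177120

Step 1: total draws C(10,2) = 45; favorable C(8,1)*C(2,1) = 16; P = 16/45; answer 16/45
Step 2: S1 = 16/45; threaded value p + q = 61; m = -24; 6*(-24)^4 - 2*(-24)^3 - 3*(-24)^1 - 3 = (1990656) + (27648) + (72) + (-3) = 2018373; answer 2018373
Step 3: S2 = 2018373; d = 74358; 74358 = 2 * 3^7 * 17; sigma = (1 + 2) * (1 + 3 + 9 + 27 + 81 + 243 + 729 + 2187) * (1 + 17) = 3 * 3280 * 18 = 177120; answer 177120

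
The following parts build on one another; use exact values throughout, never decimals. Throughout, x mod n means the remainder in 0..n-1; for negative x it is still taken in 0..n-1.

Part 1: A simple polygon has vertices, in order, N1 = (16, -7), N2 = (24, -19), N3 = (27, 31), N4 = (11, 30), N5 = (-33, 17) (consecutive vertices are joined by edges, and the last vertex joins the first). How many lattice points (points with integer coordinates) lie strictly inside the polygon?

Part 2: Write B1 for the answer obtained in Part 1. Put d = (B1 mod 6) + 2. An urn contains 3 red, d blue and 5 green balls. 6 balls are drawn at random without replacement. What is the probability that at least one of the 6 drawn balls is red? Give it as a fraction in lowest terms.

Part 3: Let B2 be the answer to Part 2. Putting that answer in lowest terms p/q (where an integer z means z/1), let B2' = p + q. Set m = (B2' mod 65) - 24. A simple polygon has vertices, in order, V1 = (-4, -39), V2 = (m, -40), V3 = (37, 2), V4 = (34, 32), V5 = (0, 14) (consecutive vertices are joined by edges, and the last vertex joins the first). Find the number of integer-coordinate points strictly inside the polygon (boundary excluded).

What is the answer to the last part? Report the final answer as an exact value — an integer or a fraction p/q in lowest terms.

Part 1: cross terms: (16*-19 - 24*-7)=-136, (24*31 - 27*-19)=1257, (27*30 - 11*31)=469, (11*17 - -33*30)=1177, (-33*-7 - 16*17)=-41; twice the area = |2726| = 2726; area = 1363; boundary points = 4 + 1 + 1 + 1 + 1 = 8; strictly interior points = area - boundary/2 + 1 = 1360; answer 1360
Part 2: B1 = 1360; d = 6; total draws C(14,6) = 3003; complement C(11,6) = 462; favorable 3003 - 462 = 2541; P = 11/13; answer 11/13
Part 3: B2 = 11/13; threaded value p + q = 24; m = 0; cross terms: (-4*-40 - 0*-39)=160, (0*2 - 37*-40)=1480, (37*32 - 34*2)=1116, (34*14 - 0*32)=476, (0*-39 - -4*14)=56; twice the area = |3288| = 3288; area = 1644; boundary points = 1 + 1 + 3 + 2 + 1 = 8; strictly interior points = area - boundary/2 + 1 = 1641; answer 1641

1641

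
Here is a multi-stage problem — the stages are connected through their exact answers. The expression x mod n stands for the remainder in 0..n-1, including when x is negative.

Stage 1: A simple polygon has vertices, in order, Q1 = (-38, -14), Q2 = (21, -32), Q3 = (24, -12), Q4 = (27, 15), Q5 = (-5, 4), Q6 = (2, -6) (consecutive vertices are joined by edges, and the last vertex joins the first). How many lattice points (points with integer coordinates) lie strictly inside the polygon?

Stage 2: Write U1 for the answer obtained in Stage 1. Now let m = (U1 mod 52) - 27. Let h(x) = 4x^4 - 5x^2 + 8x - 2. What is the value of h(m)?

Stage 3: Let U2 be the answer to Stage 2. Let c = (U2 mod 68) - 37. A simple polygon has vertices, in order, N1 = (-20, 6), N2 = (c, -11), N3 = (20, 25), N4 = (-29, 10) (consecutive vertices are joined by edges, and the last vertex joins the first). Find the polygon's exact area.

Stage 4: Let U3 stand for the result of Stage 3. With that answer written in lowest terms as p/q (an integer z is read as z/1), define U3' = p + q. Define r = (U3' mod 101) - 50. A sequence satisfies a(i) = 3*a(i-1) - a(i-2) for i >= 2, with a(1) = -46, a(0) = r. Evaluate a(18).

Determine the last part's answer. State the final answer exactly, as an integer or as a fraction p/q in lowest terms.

-897803011

Stage 1: cross terms: (-38*-32 - 21*-14)=1510, (21*-12 - 24*-32)=516, (24*15 - 27*-12)=684, (27*4 - -5*15)=183, (-5*-6 - 2*4)=22, (2*-14 - -38*-6)=-256; twice the area = |2659| = 2659; area = 2659/2; boundary points = 1 + 1 + 3 + 1 + 1 + 8 = 15; strictly interior points = area - boundary/2 + 1 = 1323; answer 1323
Stage 2: U1 = 1323; m = -4; 4*(-4)^4 - 5*(-4)^2 + 8*(-4)^1 - 2 = (1024) + (-80) + (-32) + (-2) = 910; answer 910
Stage 3: U2 = 910; c = -11; cross terms: (-20*-11 - -11*6)=286, (-11*25 - 20*-11)=-55, (20*10 - -29*25)=925, (-29*6 - -20*10)=26; twice the area = |1182| = 1182; area = 591; answer 591
Stage 4: U3 = 591; threaded value p + q = 592; r = 37; a(2) = 3*(-46) - 1*(37) = -175; iterating: a(2)=-175, a(3)=-479, a(4)=-1262, a(5)=-3307, a(6)=-8659, a(7)=-22670, a(8)=-59351, a(9)=-155383, a(10)=-406798, a(11)=-1065011, a(12)=-2788235, a(13)=-7299694, a(14)=-19110847, a(15)=-50032847, a(16)=-130987694, a(17)=-342930235, a(18)=-897803011; answer -897803011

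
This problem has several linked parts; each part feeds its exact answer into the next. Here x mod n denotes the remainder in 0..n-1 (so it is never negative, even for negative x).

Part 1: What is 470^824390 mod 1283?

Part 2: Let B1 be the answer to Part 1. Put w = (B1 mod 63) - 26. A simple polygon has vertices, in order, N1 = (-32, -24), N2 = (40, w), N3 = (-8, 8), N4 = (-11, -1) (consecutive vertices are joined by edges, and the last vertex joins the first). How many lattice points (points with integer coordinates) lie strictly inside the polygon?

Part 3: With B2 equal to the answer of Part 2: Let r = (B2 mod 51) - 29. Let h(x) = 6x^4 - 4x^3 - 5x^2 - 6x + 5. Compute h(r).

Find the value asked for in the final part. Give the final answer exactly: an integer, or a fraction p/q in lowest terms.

Part 1: squarings mod 1283: 470^1=470, 470^2=224, 470^4=139, 470^8=76, 470^16=644, 470^32=327, 470^64=440, 470^128=1150, 470^256=1010, 470^512=115, 470^1024=395, 470^2048=782, 470^4096=816, 470^8192=1262, 470^16384=441, 470^32768=748, 470^65536=116, 470^131072=626, 470^262144=561, 470^524288=386; 470^824390 = 470^2 * 470^4 * 470^64 * 470^1024 * 470^4096 * 470^32768 * 470^262144 * 470^524288 = 440 (mod 1283); answer 440
Part 2: B1 = 440; w = 36; cross terms: (-32*36 - 40*-24)=-192, (40*8 - -8*36)=608, (-8*-1 - -11*8)=96, (-11*-24 - -32*-1)=232; twice the area = |744| = 744; area = 372; boundary points = 12 + 4 + 3 + 1 = 20; strictly interior points = area - boundary/2 + 1 = 363; answer 363
Part 3: B2 = 363; r = -23; 6*(-23)^4 - 4*(-23)^3 - 5*(-23)^2 - 6*(-23)^1 + 5 = (1679046) + (48668) + (-2645) + (138) + (5) = 1725212; answer 1725212

1725212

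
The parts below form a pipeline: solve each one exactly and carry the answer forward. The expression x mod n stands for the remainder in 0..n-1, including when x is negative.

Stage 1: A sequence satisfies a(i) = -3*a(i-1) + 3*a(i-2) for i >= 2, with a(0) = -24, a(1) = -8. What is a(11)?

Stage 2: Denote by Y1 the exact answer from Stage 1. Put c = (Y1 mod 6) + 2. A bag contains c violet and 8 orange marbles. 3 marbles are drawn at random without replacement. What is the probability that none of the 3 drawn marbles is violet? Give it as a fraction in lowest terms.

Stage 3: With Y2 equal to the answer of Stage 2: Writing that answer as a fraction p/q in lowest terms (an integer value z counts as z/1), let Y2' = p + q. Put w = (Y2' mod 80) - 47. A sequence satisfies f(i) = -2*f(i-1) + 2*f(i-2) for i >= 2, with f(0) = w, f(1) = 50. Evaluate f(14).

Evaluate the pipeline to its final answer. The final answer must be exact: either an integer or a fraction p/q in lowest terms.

-25449600

Stage 1: a(2) = -3*(-8) + 3*(-24) = -48; iterating: a(2)=-48, a(3)=120, a(4)=-504, a(5)=1872, a(6)=-7128, a(7)=27000, a(8)=-102384, a(9)=388152, a(10)=-1471608, a(11)=5579280; answer 5579280
Stage 2: Y1 = 5579280; c = 2; total draws C(10,3) = 120; favorable C(8,3) = 56; P = 7/15; answer 7/15
Stage 3: Y2 = 7/15; threaded value p + q = 22; w = -25; f(2) = -2*(50) + 2*(-25) = -150; iterating: f(2)=-150, f(3)=400, f(4)=-1100, f(5)=3000, f(6)=-8200, f(7)=22400, f(8)=-61200, f(9)=167200, f(10)=-456800, f(11)=1248000, f(12)=-3409600, f(13)=9315200, f(14)=-25449600; answer -25449600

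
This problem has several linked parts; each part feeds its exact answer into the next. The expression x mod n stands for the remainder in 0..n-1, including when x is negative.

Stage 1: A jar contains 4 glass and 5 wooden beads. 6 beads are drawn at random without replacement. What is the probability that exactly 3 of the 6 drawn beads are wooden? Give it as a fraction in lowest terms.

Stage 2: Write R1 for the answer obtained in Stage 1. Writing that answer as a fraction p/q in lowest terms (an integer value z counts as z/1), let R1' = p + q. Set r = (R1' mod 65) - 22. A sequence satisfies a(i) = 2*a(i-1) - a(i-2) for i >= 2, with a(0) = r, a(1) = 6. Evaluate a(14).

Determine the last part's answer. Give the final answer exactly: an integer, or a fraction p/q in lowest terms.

-33

Stage 1: total draws C(9,6) = 84; favorable C(5,3)*C(4,3) = 40; P = 10/21; answer 10/21
Stage 2: R1 = 10/21; threaded value p + q = 31; r = 9; a(2) = 2*(6) - 1*(9) = 3; iterating: a(2)=3, a(3)=0, a(4)=-3, a(5)=-6, a(6)=-9, a(7)=-12, a(8)=-15, a(9)=-18, a(10)=-21, a(11)=-24, a(12)=-27, a(13)=-30, a(14)=-33; answer -33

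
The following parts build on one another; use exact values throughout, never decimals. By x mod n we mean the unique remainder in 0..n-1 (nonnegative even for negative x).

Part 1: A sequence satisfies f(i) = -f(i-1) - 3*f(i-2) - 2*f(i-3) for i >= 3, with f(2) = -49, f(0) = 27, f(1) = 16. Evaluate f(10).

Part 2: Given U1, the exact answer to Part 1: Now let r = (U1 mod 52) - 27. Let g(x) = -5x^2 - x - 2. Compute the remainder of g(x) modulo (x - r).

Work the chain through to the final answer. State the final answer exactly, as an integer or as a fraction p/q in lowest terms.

-1112

Part 1: f(3) = -1*(-49) - 3*(16) - 2*(27) = -53; iterating: f(3)=-53, f(4)=168, f(5)=89, f(6)=-487, f(7)=-116, f(8)=1399, f(9)=-77, f(10)=-3888; answer -3888
Part 2: U1 = -3888; r = -15; remainder = value at the root: -5*(-15)^2 - 1*(-15)^1 - 2 = (-1125) + (15) + (-2) = -1112; answer -1112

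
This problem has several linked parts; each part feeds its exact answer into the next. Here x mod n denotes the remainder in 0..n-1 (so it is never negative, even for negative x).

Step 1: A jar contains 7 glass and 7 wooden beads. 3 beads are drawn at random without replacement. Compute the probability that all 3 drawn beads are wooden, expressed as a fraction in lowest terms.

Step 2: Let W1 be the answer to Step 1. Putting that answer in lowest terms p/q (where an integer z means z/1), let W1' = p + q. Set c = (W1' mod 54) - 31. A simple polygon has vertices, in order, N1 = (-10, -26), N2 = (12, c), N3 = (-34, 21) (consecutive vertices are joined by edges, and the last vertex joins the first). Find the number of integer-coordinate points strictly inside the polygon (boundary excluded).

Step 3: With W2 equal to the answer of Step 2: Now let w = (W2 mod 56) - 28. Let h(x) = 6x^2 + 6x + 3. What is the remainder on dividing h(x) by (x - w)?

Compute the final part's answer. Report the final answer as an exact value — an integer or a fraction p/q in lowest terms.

1635

Step 1: total draws C(14,3) = 364; favorable C(7,3) = 35; P = 5/52; answer 5/52
Step 2: W1 = 5/52; threaded value p + q = 57; c = -28; cross terms: (-10*-28 - 12*-26)=592, (12*21 - -34*-28)=-700, (-34*-26 - -10*21)=1094; twice the area = |986| = 986; area = 493; boundary points = 2 + 1 + 1 = 4; strictly interior points = area - boundary/2 + 1 = 492; answer 492
Step 3: W2 = 492; w = 16; remainder = value at the root: 6*(16)^2 + 6*(16)^1 + 3 = (1536) + (96) + (3) = 1635; answer 1635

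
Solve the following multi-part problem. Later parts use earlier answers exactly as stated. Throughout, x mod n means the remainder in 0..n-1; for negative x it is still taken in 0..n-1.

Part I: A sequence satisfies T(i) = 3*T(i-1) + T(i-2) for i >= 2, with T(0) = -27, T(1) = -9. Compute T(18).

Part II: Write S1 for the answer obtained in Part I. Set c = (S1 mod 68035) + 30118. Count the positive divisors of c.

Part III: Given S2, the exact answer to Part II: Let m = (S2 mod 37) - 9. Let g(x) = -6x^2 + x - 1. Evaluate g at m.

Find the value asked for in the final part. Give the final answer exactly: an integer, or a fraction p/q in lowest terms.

-156

Part I: T(2) = 3*(-9) + 1*(-27) = -54; iterating: T(2)=-54, T(3)=-171, T(4)=-567, T(5)=-1872, T(6)=-6183, T(7)=-20421, T(8)=-67446, T(9)=-222759, T(10)=-735723, T(11)=-2429928, T(12)=-8025507, T(13)=-26506449, T(14)=-87544854, T(15)=-289141011, T(16)=-954967887, T(17)=-3154044672, T(18)=-10417101903; answer -10417101903
Part II: S1 = -10417101903; c = 39205; 39205 = 5 * 7841; number of divisors = (1+1) * (1+1) = 4; answer 4
Part III: S2 = 4; m = -5; -6*(-5)^2 + 1*(-5)^1 - 1 = (-150) + (-5) + (-1) = -156; answer -156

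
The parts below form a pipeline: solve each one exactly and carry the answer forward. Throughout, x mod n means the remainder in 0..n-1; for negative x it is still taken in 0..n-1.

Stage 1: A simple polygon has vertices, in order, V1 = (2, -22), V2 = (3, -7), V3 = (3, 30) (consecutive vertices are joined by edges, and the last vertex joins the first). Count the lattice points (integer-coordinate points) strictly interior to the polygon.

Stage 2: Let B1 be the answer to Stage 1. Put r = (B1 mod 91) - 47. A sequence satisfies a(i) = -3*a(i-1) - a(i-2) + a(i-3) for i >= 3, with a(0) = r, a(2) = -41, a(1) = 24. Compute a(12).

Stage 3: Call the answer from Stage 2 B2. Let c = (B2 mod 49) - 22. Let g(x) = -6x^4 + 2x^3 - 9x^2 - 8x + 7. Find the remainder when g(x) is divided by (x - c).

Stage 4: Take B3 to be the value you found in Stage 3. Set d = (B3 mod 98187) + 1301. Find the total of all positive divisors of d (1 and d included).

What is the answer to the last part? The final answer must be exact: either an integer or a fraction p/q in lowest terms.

Stage 1: cross terms: (2*-7 - 3*-22)=52, (3*30 - 3*-7)=111, (3*-22 - 2*30)=-126; twice the area = |37| = 37; area = 37/2; boundary points = 1 + 37 + 1 = 39; strictly interior points = area - boundary/2 + 1 = 0; answer 0
Stage 2: B1 = 0; r = -47; a(3) = -3*(-41) - 1*(24) + 1*(-47) = 52; iterating: a(3)=52, a(4)=-91, a(5)=180, a(6)=-397, a(7)=920, a(8)=-2183, a(9)=5232, a(10)=-12593, a(11)=30364, a(12)=-73267; answer -73267
Stage 3: B2 = -73267; c = 15; remainder = value at the root: -6*(15)^4 + 2*(15)^3 - 9*(15)^2 - 8*(15)^1 + 7 = (-303750) + (6750) + (-2025) + (-120) + (7) = -299138; answer -299138
Stage 4: B3 = -299138; d = 94911; 94911 = 3 * 17 * 1861; sigma = (1 + 3) * (1 + 17) * (1 + 1861) = 4 * 18 * 1862 = 134064; answer 134064

134064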